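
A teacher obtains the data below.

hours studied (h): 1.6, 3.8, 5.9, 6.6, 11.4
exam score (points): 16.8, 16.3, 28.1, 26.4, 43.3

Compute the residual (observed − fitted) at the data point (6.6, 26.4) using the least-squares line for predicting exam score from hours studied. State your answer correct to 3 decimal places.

-1.924

n = 5, Σx = 29.3, Σy = 130.9, Σxy = 922.47, Σx² = 225.33
Sxx = Σx² − (Σx)²/n = 225.33 − 171.698 = 53.632
Sxy = Σxy − (Σx)(Σy)/n = 922.47 − 767.074 = 155.396
b = Sxy/Sxx = 155.396/53.632 = 2.897449
a = ȳ − b·x̄ = 26.18 − 2.897449·5.86 = 9.200947
ŷ(6.6) = 9.200947 + 2.897449·6.6 = 28.324112
residual = y − ŷ = 26.4 − 28.324112 = -1.924112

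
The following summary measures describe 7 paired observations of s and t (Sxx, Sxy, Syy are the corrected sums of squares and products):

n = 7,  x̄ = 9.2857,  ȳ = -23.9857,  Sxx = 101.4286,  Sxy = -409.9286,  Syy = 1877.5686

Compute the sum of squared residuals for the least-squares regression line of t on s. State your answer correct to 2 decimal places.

220.82

b = Sxy/Sxx = -409.9286/101.4286 = -4.041548
SSE = Syy − b·Sxy = 1877.5686 − (-4.041548)·(-409.9286) = 220.822307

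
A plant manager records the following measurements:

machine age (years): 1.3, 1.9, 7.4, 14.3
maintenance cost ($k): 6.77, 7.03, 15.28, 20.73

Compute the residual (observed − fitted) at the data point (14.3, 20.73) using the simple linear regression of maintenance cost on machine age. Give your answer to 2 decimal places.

-0.69

n = 4, Σx = 24.9, Σy = 49.81, Σxy = 431.669, Σx² = 264.55
Sxx = Σx² − (Σx)²/n = 264.55 − 155.0025 = 109.5475
Sxy = Σxy − (Σx)(Σy)/n = 431.669 − 310.06725 = 121.60175
b = Sxy/Sxx = 121.60175/109.5475 = 1.110037
a = ȳ − b·x̄ = 12.4525 − 1.110037·6.225 = 5.542521
ŷ(14.3) = 5.542521 + 1.110037·14.3 = 21.416047
residual = y − ŷ = 20.73 − 21.416047 = -0.686047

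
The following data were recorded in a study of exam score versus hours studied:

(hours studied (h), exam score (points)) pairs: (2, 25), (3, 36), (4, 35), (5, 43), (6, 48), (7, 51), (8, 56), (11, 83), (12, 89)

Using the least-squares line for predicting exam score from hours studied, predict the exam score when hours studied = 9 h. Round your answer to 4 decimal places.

n = 9, Σx = 58, Σy = 466, Σxy = 3587, Σx² = 468
Sxx = Σx² − (Σx)²/n = 468 − 373.777778 = 94.222222
Sxy = Σxy − (Σx)(Σy)/n = 3587 − 3003.111111 = 583.888889
b = Sxy/Sxx = 583.888889/94.222222 = 6.196934
a = ȳ − b·x̄ = 51.777778 − 6.196934·6.444444 = 11.841981
ŷ(9) = a + b·9 = 11.841981 + 6.196934·9 = 67.614387

67.6144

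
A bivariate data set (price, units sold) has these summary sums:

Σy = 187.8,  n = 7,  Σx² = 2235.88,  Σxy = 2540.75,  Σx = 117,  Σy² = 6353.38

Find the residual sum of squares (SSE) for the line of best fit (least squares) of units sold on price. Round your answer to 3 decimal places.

Sxx = Σx² − (Σx)²/n = 2235.88 − 1955.571429 = 280.308571
Sxy = Σxy − (Σx)(Σy)/n = 2540.75 − 3138.942857 = -598.192857
Syy = Σy² − (Σy)²/n = 6353.38 − 5038.405714 = 1314.974286
b = Sxy/Sxx = -598.192857/280.308571 = -2.134051
SSE = Syy − b·Sxy = 1314.974286 − (-2.134051)·(-598.192857) = 38.400071

38.400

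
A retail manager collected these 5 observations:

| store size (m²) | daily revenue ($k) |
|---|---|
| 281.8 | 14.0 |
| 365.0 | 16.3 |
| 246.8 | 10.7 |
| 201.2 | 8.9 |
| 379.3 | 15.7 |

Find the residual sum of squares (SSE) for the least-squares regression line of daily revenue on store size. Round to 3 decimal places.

n = 5, Σx = 1474.1, Σy = 65.6, Σxy = 20281.15, Σx² = 457896.41, Σy² = 901.88
Sxx = Σx² − (Σx)²/n = 457896.41 − 434594.162 = 23302.248
Sxy = Σxy − (Σx)(Σy)/n = 20281.15 − 19340.192 = 940.958
Syy = Σy² − (Σy)²/n = 901.88 − 860.672 = 41.208
b = Sxy/Sxx = 940.958/23302.248 = 0.040381
SSE = Syy − b·Sxy = 41.208 − 0.040381·940.958 = 3.211582

3.212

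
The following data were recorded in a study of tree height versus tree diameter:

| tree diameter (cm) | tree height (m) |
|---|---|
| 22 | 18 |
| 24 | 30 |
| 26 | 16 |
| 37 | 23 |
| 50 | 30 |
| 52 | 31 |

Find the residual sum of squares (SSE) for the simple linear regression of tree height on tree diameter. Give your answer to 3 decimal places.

n = 6, Σx = 211, Σy = 148, Σxy = 5495, Σx² = 8309, Σy² = 3870
Sxx = Σx² − (Σx)²/n = 8309 − 7420.166667 = 888.833333
Sxy = Σxy − (Σx)(Σy)/n = 5495 − 5204.666667 = 290.333333
Syy = Σy² − (Σy)²/n = 3870 − 3650.666667 = 219.333333
b = Sxy/Sxx = 290.333333/888.833333 = 0.326645
SSE = Syy − b·Sxy = 219.333333 − 0.326645·290.333333 = 124.497281

124.497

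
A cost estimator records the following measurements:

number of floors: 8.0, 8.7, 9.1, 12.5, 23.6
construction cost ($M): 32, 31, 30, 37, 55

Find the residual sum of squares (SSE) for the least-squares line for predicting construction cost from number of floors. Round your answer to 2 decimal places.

n = 5, Σx = 61.9, Σy = 185, Σxy = 2559.2, Σx² = 935.71, Σy² = 7279
Sxx = Σx² − (Σx)²/n = 935.71 − 766.322 = 169.388
Sxy = Σxy − (Σx)(Σy)/n = 2559.2 − 2290.3 = 268.9
Syy = Σy² − (Σy)²/n = 7279 − 6845 = 434
b = Sxy/Sxx = 268.9/169.388 = 1.587480
SSE = Syy − b·Sxy = 434 − 1.587480·268.9 = 7.126727

7.13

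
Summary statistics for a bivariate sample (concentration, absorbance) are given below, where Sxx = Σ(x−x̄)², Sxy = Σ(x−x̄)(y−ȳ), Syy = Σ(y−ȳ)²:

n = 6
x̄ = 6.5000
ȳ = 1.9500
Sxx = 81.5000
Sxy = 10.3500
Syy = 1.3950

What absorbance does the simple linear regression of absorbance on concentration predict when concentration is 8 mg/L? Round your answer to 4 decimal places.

b = Sxy/Sxx = 10.35/81.5 = 0.126994
a = ȳ − b·x̄ = 1.95 − 0.126994·6.5 = 1.124540
ŷ(8) = a + b·8 = 1.124540 + 0.126994·8 = 2.140491

2.1405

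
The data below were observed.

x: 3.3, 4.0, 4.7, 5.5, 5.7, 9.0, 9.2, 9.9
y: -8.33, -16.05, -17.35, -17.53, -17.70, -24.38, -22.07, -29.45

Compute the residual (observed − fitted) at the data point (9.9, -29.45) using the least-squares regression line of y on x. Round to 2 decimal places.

n = 8, Σx = 51.3, Σy = -152.86, Σxy = -1084.558, Σx² = 375.37
Sxx = Σx² − (Σx)²/n = 375.37 − 328.96125 = 46.40875
Sxy = Σxy − (Σx)(Σy)/n = -1084.558 − (-980.21475) = -104.34325
b = Sxy/Sxx = -104.34325/46.40875 = -2.248353
a = ȳ − b·x̄ = -19.1075 − (-2.248353)·6.4125 = -4.689937
ŷ(9.9) = -4.689937 + (-2.248353)·9.9 = -26.948631
residual = y − ŷ = -29.45 − (-26.948631) = -2.501369

-2.50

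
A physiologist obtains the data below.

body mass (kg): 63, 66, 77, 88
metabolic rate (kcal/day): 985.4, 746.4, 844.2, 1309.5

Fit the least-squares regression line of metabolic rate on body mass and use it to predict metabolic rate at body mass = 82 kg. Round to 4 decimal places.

1102.4312

n = 4, Σx = 294, Σy = 3885.5, Σxy = 291582, Σx² = 21998
Sxx = Σx² − (Σx)²/n = 21998 − 21609 = 389
Sxy = Σxy − (Σx)(Σy)/n = 291582 − 285584.25 = 5997.75
b = Sxy/Sxx = 5997.75/389 = 15.418380
a = ȳ − b·x̄ = 971.375 − 15.418380·73.5 = -161.875964
ŷ(82) = a + b·82 = -161.875964 + 15.418380·82 = 1102.431234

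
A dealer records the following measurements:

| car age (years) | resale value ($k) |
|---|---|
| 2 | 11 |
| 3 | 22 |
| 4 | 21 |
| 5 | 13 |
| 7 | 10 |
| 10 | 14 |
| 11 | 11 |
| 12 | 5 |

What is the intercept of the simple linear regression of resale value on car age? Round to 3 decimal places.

n = 8, Σx = 54, Σy = 107, Σxy = 628, Σx² = 468
Sxx = Σx² − (Σx)²/n = 468 − 364.5 = 103.5
Sxy = Σxy − (Σx)(Σy)/n = 628 − 722.25 = -94.25
b = Sxy/Sxx = -94.25/103.5 = -0.910628
a = ȳ − b·x̄ = 13.375 − (-0.910628)·6.75 = 19.521739

19.522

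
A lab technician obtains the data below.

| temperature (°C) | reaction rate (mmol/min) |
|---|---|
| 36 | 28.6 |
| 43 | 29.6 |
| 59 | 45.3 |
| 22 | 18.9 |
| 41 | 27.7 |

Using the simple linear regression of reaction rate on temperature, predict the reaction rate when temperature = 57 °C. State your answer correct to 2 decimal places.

41.66

n = 5, Σx = 201, Σy = 150.1, Σxy = 6526.6, Σx² = 8791
Sxx = Σx² − (Σx)²/n = 8791 − 8080.2 = 710.8
Sxy = Σxy − (Σx)(Σy)/n = 6526.6 − 6034.02 = 492.58
b = Sxy/Sxx = 492.58/710.8 = 0.692994
a = ȳ − b·x̄ = 30.02 − 0.692994·40.2 = 2.161649
ŷ(57) = a + b·57 = 2.161649 + 0.692994·57 = 41.662296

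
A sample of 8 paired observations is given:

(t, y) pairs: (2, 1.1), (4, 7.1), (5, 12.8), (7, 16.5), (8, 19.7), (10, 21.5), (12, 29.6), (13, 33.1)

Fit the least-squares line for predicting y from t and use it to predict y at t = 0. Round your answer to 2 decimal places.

n = 8, Σx = 61, Σy = 141.4, Σxy = 1368.2, Σx² = 571
Sxx = Σx² − (Σx)²/n = 571 − 465.125 = 105.875
Sxy = Σxy − (Σx)(Σy)/n = 1368.2 − 1078.175 = 290.025
b = Sxy/Sxx = 290.025/105.875 = 2.739315
a = ȳ − b·x̄ = 17.675 − 2.739315·7.625 = -3.212279
ŷ(0) = a + b·0 = -3.212279 + 2.739315·0 = -3.212279

-3.21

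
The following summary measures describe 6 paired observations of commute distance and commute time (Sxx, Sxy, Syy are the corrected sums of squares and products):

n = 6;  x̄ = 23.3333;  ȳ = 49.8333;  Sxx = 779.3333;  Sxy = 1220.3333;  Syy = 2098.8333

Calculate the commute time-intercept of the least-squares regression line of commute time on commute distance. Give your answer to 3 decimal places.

b = Sxy/Sxx = 1220.3333/779.3333 = 1.565868
a = ȳ − b·x̄ = 49.8333 − 1.565868·23.3333 = 13.296425

13.296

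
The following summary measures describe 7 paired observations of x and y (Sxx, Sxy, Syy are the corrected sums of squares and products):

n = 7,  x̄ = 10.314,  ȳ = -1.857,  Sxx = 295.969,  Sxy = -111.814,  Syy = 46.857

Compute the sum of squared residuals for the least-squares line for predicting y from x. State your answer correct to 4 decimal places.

b = Sxy/Sxx = -111.814/295.969 = -0.377790
SSE = Syy − b·Sxy = 46.857 − (-0.377790)·(-111.814) = 4.614837

4.6148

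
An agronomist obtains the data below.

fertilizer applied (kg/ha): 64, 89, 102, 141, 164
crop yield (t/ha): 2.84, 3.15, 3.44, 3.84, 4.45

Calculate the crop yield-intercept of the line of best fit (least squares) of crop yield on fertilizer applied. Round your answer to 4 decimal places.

n = 5, Σx = 560, Σy = 17.72, Σxy = 2084.23, Σx² = 69198
Sxx = Σx² − (Σx)²/n = 69198 − 62720 = 6478
Sxy = Σxy − (Σx)(Σy)/n = 2084.23 − 1984.64 = 99.59
b = Sxy/Sxx = 99.59/6478 = 0.015374
a = ȳ − b·x̄ = 3.544 − 0.015374·112 = 1.822160

1.8222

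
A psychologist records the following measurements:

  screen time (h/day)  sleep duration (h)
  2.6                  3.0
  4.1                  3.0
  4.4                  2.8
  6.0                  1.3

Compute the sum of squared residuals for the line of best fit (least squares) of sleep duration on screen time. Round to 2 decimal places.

0.53

n = 4, Σx = 17.1, Σy = 10.1, Σxy = 40.22, Σx² = 78.93, Σy² = 27.53
Sxx = Σx² − (Σx)²/n = 78.93 − 73.1025 = 5.8275
Sxy = Σxy − (Σx)(Σy)/n = 40.22 − 43.1775 = -2.9575
Syy = Σy² − (Σy)²/n = 27.53 − 25.5025 = 2.0275
b = Sxy/Sxx = -2.9575/5.8275 = -0.507508
SSE = Syy − b·Sxy = 2.0275 − (-0.507508)·(-2.9575) = 0.526547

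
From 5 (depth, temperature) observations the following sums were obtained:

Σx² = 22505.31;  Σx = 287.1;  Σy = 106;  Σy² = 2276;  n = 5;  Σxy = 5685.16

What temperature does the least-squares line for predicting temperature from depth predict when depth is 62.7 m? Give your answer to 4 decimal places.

Sxx = Σx² − (Σx)²/n = 22505.31 − 16485.282 = 6020.028
Sxy = Σxy − (Σx)(Σy)/n = 5685.16 − 6086.52 = -401.36
b = Sxy/Sxx = -401.36/6020.028 = -0.066671
a = ȳ − b·x̄ = 21.2 − (-0.066671)·57.42 = 25.028237
ŷ(62.7) = a + b·62.7 = 25.028237 + (-0.066671)·62.7 = 20.847978

20.8480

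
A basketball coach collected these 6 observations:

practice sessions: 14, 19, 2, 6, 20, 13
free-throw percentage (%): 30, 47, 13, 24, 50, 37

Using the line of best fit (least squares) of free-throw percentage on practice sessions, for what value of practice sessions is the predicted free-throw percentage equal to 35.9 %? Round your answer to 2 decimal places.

n = 6, Σx = 74, Σy = 201, Σxy = 2964, Σx² = 1166
Sxx = Σx² − (Σx)²/n = 1166 − 912.666667 = 253.333333
Sxy = Σxy − (Σx)(Σy)/n = 2964 − 2479 = 485
b = Sxy/Sxx = 485/253.333333 = 1.914474
a = ȳ − b·x̄ = 33.5 − 1.914474·12.333333 = 9.888158
Set a + b·x = 35.9: x = (35.9 − 9.888158) / 1.914474 = 13.586942

13.59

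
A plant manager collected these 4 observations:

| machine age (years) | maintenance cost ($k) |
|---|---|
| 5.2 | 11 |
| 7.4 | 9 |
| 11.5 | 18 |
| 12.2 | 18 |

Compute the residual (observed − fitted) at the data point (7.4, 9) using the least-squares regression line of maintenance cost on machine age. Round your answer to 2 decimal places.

n = 4, Σx = 36.3, Σy = 56, Σxy = 550.4, Σx² = 362.89
Sxx = Σx² − (Σx)²/n = 362.89 − 329.4225 = 33.4675
Sxy = Σxy − (Σx)(Σy)/n = 550.4 − 508.2 = 42.2
b = Sxy/Sxx = 42.2/33.4675 = 1.260925
a = ȳ − b·x̄ = 14 − 1.260925·9.075 = 2.557108
ŷ(7.4) = 2.557108 + 1.260925·7.4 = 11.887951
residual = y − ŷ = 9 − 11.887951 = -2.887951

-2.89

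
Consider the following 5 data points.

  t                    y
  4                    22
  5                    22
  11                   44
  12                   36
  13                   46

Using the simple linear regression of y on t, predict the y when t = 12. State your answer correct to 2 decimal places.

n = 5, Σx = 45, Σy = 170, Σxy = 1712, Σx² = 475
Sxx = Σx² − (Σx)²/n = 475 − 405 = 70
Sxy = Σxy − (Σx)(Σy)/n = 1712 − 1530 = 182
b = Sxy/Sxx = 182/70 = 2.6
a = ȳ − b·x̄ = 34 − 2.6·9 = 10.6
ŷ(12) = a + b·12 = 10.6 + 2.6·12 = 41.8

41.80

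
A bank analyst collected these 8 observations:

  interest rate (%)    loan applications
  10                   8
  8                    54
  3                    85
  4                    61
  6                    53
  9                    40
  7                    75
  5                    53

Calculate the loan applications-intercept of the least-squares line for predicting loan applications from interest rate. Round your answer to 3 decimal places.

101.524

n = 8, Σx = 52, Σy = 429, Σxy = 2479, Σx² = 380
Sxx = Σx² − (Σx)²/n = 380 − 338 = 42
Sxy = Σxy − (Σx)(Σy)/n = 2479 − 2788.5 = -309.5
b = Sxy/Sxx = -309.5/42 = -7.369048
a = ȳ − b·x̄ = 53.625 − (-7.369048)·6.5 = 101.523810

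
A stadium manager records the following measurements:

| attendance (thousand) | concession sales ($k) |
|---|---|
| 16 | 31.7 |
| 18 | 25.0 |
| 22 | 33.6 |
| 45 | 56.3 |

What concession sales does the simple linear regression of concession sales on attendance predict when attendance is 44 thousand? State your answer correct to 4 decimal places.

55.0346

n = 4, Σx = 101, Σy = 146.6, Σxy = 4229.9, Σx² = 3089
Sxx = Σx² − (Σx)²/n = 3089 − 2550.25 = 538.75
Sxy = Σxy − (Σx)(Σy)/n = 4229.9 − 3701.65 = 528.25
b = Sxy/Sxx = 528.25/538.75 = 0.980510
a = ȳ − b·x̄ = 36.65 − 0.980510·25.25 = 11.892111
ŷ(44) = a + b·44 = 11.892111 + 0.980510·44 = 55.034571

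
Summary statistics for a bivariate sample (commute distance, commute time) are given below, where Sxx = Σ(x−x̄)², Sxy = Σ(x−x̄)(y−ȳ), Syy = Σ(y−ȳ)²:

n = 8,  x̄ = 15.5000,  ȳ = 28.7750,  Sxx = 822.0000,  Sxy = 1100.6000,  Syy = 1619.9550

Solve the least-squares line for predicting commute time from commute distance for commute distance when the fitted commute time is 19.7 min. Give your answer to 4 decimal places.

b = Sxy/Sxx = 1100.6/822 = 1.338929
a = ȳ − b·x̄ = 28.775 − 1.338929·15.5 = 8.021594
Set a + b·x = 19.7: x = (19.7 − 8.021594) / 1.338929 = 8.722197

8.7222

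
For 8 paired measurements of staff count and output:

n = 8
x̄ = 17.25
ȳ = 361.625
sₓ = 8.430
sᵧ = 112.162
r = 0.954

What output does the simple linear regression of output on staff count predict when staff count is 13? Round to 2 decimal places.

307.68

b = r · sᵧ/sₓ = 0.954 · 112.162/8.43 = 12.693066
a = ȳ − b·x̄ = 361.625 − 12.693066·17.25 = 142.669608
ŷ(13) = a + b·13 = 142.669608 + 12.693066·13 = 307.679469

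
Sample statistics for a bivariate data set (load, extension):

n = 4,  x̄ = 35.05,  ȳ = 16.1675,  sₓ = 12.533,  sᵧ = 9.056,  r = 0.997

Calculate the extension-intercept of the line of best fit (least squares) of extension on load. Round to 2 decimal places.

-9.08

b = r · sᵧ/sₓ = 0.997 · 9.056/12.533 = 0.720405
a = ȳ − b·x̄ = 16.1675 − 0.720405·35.05 = -9.082684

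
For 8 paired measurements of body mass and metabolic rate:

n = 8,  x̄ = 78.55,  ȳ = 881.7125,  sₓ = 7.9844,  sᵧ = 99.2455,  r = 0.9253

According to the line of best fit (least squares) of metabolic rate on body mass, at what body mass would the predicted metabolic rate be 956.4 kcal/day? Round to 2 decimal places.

b = r · sᵧ/sₓ = 0.9253 · 99.2455/7.9844 = 11.501410
a = ȳ − b·x̄ = 881.7125 − 11.501410·78.55 = -21.723286
Set a + b·x = 956.4: x = (956.4 − (-21.723286)) / 11.501410 = 85.043769

85.04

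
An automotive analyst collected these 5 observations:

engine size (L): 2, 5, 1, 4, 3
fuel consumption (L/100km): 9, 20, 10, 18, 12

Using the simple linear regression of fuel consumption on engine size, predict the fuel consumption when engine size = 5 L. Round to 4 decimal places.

n = 5, Σx = 15, Σy = 69, Σxy = 236, Σx² = 55
Sxx = Σx² − (Σx)²/n = 55 − 45 = 10
Sxy = Σxy − (Σx)(Σy)/n = 236 − 207 = 29
b = Sxy/Sxx = 29/10 = 2.9
a = ȳ − b·x̄ = 13.8 − 2.9·3 = 5.1
ŷ(5) = a + b·5 = 5.1 + 2.9·5 = 19.6

19.6000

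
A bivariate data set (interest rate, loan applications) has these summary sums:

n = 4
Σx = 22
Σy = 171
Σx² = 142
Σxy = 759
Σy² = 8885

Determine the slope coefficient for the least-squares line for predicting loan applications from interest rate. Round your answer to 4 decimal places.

-8.6429

Sxx = Σx² − (Σx)²/n = 142 − 121 = 21
Sxy = Σxy − (Σx)(Σy)/n = 759 − 940.5 = -181.5
b = Sxy/Sxx = -181.5/21 = -8.642857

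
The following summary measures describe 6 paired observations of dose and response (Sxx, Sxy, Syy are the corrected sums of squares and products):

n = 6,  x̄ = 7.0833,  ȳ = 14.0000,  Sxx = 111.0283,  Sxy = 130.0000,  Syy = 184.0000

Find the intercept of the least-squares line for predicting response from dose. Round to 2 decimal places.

5.71

b = Sxy/Sxx = 130/111.0283 = 1.170873
a = ȳ − b·x̄ = 14 − 1.170873·7.0833 = 5.706358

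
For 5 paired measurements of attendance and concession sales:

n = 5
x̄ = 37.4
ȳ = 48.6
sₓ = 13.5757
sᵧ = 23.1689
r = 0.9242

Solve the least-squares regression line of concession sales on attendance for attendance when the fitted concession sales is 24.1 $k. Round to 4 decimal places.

21.8669

b = r · sᵧ/sₓ = 0.9242 · 23.1689/13.5757 = 1.577281
a = ȳ − b·x̄ = 48.6 − 1.577281·37.4 = -10.390320
Set a + b·x = 24.1: x = (24.1 − (-10.390320)) / 1.577281 = 21.866943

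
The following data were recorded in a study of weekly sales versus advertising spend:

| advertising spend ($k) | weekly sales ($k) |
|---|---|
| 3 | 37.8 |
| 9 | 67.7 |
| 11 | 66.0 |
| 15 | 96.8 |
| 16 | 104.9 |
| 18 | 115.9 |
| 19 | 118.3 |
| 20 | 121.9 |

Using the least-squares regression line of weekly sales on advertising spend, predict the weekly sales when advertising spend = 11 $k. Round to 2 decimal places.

76.21

n = 8, Σx = 111, Σy = 729.3, Σxy = 11351, Σx² = 1777
Sxx = Σx² − (Σx)²/n = 1777 − 1540.125 = 236.875
Sxy = Σxy − (Σx)(Σy)/n = 11351 − 10119.0375 = 1231.9625
b = Sxy/Sxx = 1231.9625/236.875 = 5.200897
a = ȳ − b·x̄ = 91.1625 − 5.200897·13.875 = 19.000053
ŷ(11) = a + b·11 = 19.000053 + 5.200897·11 = 76.209921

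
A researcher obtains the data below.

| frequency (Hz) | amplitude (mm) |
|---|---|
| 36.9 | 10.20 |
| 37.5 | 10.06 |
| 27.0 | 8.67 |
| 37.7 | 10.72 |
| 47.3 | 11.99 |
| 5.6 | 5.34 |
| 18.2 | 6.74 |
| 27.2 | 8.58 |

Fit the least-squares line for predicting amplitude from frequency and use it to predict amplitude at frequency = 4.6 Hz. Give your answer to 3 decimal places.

n = 8, Σx = 237.4, Σy = 72.3, Σxy = 2344.939, Σx² = 8257.88
Sxx = Σx² − (Σx)²/n = 8257.88 − 7044.845 = 1213.035
Sxy = Σxy − (Σx)(Σy)/n = 2344.939 − 2145.5025 = 199.4365
b = Sxy/Sxx = 199.4365/1213.035 = 0.164411
a = ȳ − b·x̄ = 9.0375 − 0.164411·29.675 = 4.158599
ŷ(4.6) = a + b·4.6 = 4.158599 + 0.164411·4.6 = 4.914890

4.915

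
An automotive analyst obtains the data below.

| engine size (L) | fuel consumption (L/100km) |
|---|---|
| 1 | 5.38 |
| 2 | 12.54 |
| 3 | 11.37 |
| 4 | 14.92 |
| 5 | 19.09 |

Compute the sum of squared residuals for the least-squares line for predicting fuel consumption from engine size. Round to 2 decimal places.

12.33

n = 5, Σx = 15, Σy = 63.3, Σxy = 219.7, Σx² = 55, Σy² = 902.5074
Sxx = Σx² − (Σx)²/n = 55 − 45 = 10
Sxy = Σxy − (Σx)(Σy)/n = 219.7 − 189.9 = 29.8
Syy = Σy² − (Σy)²/n = 902.5074 − 801.378 = 101.1294
b = Sxy/Sxx = 29.8/10 = 2.98
SSE = Syy − b·Sxy = 101.1294 − 2.98·29.8 = 12.3254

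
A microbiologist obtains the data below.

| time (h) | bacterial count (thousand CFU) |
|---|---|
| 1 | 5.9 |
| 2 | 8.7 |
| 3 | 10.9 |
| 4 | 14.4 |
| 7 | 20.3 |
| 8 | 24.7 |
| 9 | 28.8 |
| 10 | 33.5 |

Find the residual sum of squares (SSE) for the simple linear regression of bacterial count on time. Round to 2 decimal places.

n = 8, Σx = 44, Σy = 147.2, Σxy = 1047.5, Σx² = 324, Σy² = 3410.54
Sxx = Σx² − (Σx)²/n = 324 − 242 = 82
Sxy = Σxy − (Σx)(Σy)/n = 1047.5 − 809.6 = 237.9
Syy = Σy² − (Σy)²/n = 3410.54 − 2708.48 = 702.06
b = Sxy/Sxx = 237.9/82 = 2.901220
SSE = Syy − b·Sxy = 702.06 − 2.901220·237.9 = 11.859878

11.86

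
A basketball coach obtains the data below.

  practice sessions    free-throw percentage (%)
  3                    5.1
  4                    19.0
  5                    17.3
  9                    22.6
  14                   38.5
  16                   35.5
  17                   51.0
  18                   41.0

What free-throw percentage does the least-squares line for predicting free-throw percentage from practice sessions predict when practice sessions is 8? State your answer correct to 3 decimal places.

n = 8, Σx = 86, Σy = 230, Σxy = 3093.2, Σx² = 1196
Sxx = Σx² − (Σx)²/n = 1196 − 924.5 = 271.5
Sxy = Σxy − (Σx)(Σy)/n = 3093.2 − 2472.5 = 620.7
b = Sxy/Sxx = 620.7/271.5 = 2.286188
a = ȳ − b·x̄ = 28.75 − 2.286188·10.75 = 4.173481
ŷ(8) = a + b·8 = 4.173481 + 2.286188·8 = 22.462983

22.463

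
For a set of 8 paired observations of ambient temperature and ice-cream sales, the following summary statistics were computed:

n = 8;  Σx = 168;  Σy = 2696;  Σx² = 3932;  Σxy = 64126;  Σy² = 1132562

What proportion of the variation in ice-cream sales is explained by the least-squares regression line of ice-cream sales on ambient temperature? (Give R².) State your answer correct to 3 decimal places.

0.623

Sxx = Σx² − (Σx)²/n = 3932 − 3528 = 404
Sxy = Σxy − (Σx)(Σy)/n = 64126 − 56616 = 7510
Syy = Σy² − (Σy)²/n = 1132562 − 908552 = 224010
R² = Sxy²/(Sxx·Syy) = (7510)²/(404·224010) = 0.623205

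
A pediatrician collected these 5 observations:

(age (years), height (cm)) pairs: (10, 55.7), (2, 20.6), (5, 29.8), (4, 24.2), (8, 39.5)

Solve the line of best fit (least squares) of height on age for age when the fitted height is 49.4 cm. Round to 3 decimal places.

9.396

n = 5, Σx = 29, Σy = 169.8, Σxy = 1160, Σx² = 209
Sxx = Σx² − (Σx)²/n = 209 − 168.2 = 40.8
Sxy = Σxy − (Σx)(Σy)/n = 1160 − 984.84 = 175.16
b = Sxy/Sxx = 175.16/40.8 = 4.293137
a = ȳ − b·x̄ = 33.96 − 4.293137·5.8 = 9.059804
Set a + b·x = 49.4: x = (49.4 − 9.059804) / 4.293137 = 9.396438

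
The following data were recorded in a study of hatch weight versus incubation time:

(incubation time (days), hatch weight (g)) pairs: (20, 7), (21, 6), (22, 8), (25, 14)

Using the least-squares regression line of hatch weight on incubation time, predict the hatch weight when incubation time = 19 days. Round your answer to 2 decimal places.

4.04

n = 4, Σx = 88, Σy = 35, Σxy = 792, Σx² = 1950
Sxx = Σx² − (Σx)²/n = 1950 − 1936 = 14
Sxy = Σxy − (Σx)(Σy)/n = 792 − 770 = 22
b = Sxy/Sxx = 22/14 = 1.571429
a = ȳ − b·x̄ = 8.75 − 1.571429·22 = -25.821429
ŷ(19) = a + b·19 = -25.821429 + 1.571429·19 = 4.035714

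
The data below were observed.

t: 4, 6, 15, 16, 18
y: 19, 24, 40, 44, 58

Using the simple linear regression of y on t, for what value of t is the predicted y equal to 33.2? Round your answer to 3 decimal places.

n = 5, Σx = 59, Σy = 185, Σxy = 2568, Σx² = 857
Sxx = Σx² − (Σx)²/n = 857 − 696.2 = 160.8
Sxy = Σxy − (Σx)(Σy)/n = 2568 − 2183 = 385
b = Sxy/Sxx = 385/160.8 = 2.394279
a = ȳ − b·x̄ = 37 − 2.394279·11.8 = 8.747512
Set a + b·x = 33.2: x = (33.2 − 8.747512) / 2.394279 = 10.212883

10.213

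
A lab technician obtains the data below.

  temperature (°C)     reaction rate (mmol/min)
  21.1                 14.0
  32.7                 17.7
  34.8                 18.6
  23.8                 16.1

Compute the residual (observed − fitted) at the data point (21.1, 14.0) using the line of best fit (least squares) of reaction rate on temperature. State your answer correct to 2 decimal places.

n = 4, Σx = 112.4, Σy = 66.4, Σxy = 1904.65, Σx² = 3291.98
Sxx = Σx² − (Σx)²/n = 3291.98 − 3158.44 = 133.54
Sxy = Σxy − (Σx)(Σy)/n = 1904.65 − 1865.84 = 38.81
b = Sxy/Sxx = 38.81/133.54 = 0.290625
a = ȳ − b·x̄ = 16.6 − 0.290625·28.1 = 8.433451
ŷ(21.1) = 8.433451 + 0.290625·21.1 = 14.565628
residual = y − ŷ = 14.0 − 14.565628 = -0.565628

-0.57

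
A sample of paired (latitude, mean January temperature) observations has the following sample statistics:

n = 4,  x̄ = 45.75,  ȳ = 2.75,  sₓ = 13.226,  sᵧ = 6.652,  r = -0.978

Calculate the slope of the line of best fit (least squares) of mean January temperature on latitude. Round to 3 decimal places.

-0.492

b = r · sᵧ/sₓ = -0.978 · 6.652/13.226 = -0.491884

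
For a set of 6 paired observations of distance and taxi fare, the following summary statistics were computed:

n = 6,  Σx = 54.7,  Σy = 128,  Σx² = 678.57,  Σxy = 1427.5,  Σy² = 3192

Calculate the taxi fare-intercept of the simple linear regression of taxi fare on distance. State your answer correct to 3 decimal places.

Sxx = Σx² − (Σx)²/n = 678.57 − 498.681667 = 179.888333
Sxy = Σxy − (Σx)(Σy)/n = 1427.5 − 1166.933333 = 260.566667
b = Sxy/Sxx = 260.566667/179.888333 = 1.448491
a = ȳ − b·x̄ = 21.333333 − 1.448491·9.116667 = 8.127922

8.128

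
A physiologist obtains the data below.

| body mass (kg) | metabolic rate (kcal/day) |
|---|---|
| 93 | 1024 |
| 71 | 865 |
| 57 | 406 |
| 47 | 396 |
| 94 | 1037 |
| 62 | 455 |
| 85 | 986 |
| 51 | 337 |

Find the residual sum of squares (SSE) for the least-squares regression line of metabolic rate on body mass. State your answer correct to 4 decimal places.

n = 8, Σx = 560, Σy = 5506, Σxy = 425086, Σx² = 41654, Σy² = 4486612
Sxx = Σx² − (Σx)²/n = 41654 − 39200 = 2454
Sxy = Σxy − (Σx)(Σy)/n = 425086 − 385420 = 39666
Syy = Σy² − (Σy)²/n = 4486612 − 3789504.5 = 697107.5
b = Sxy/Sxx = 39666/2454 = 16.163814
SSE = Syy − b·Sxy = 697107.5 − 16.163814·39666 = 55953.646699

55953.6467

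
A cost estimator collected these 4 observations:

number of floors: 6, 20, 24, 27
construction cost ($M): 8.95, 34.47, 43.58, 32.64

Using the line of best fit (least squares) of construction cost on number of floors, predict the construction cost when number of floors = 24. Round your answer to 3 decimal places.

36.651

n = 4, Σx = 77, Σy = 119.64, Σxy = 2670.3, Σx² = 1741
Sxx = Σx² − (Σx)²/n = 1741 − 1482.25 = 258.75
Sxy = Σxy − (Σx)(Σy)/n = 2670.3 − 2303.07 = 367.23
b = Sxy/Sxx = 367.23/258.75 = 1.419246
a = ȳ − b·x̄ = 29.91 − 1.419246·19.25 = 2.589507
ŷ(24) = a + b·24 = 2.589507 + 1.419246·24 = 36.651420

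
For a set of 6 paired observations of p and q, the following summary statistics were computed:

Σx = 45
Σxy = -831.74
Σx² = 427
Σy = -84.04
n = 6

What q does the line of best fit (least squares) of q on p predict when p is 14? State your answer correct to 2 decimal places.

Sxx = Σx² − (Σx)²/n = 427 − 337.5 = 89.5
Sxy = Σxy − (Σx)(Σy)/n = -831.74 − (-630.3) = -201.44
b = Sxy/Sxx = -201.44/89.5 = -2.250726
a = ȳ − b·x̄ = -14.006667 − (-2.250726)·7.5 = 2.873780
ŷ(14) = a + b·14 = 2.873780 + (-2.250726)·14 = -28.636387

-28.64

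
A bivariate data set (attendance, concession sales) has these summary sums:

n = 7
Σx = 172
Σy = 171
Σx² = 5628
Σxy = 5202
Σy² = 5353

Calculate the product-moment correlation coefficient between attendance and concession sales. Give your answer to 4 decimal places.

Sxx = Σx² − (Σx)²/n = 5628 − 4226.285714 = 1401.714286
Sxy = Σxy − (Σx)(Σy)/n = 5202 − 4201.714286 = 1000.285714
Syy = Σy² − (Σy)²/n = 5353 − 4177.285714 = 1175.714286
r = Sxy/√(Sxx·Syy) = 1000.285714/√(1648015.510204) = 1000.285714/1283.750564 = 0.779190

0.7792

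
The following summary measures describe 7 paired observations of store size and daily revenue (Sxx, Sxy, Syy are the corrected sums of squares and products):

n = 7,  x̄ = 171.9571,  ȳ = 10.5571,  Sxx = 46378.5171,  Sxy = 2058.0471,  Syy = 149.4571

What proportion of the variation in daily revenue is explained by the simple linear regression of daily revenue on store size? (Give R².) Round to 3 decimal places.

R² = Sxy²/(Sxx·Syy) = (2058.0471)²/(46378.5171·149.4571) = 0.611051

0.611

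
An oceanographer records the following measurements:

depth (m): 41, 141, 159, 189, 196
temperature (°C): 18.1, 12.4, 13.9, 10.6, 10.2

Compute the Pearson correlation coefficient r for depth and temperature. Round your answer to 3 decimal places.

n = 5, Σx = 726, Σy = 65.2, Σxy = 8703.2, Σx² = 120980, Σy² = 890.98
Sxx = Σx² − (Σx)²/n = 120980 − 105415.2 = 15564.8
Sxy = Σxy − (Σx)(Σy)/n = 8703.2 − 9467.04 = -763.84
Syy = Σy² − (Σy)²/n = 890.98 − 850.208 = 40.772
r = Sxy/√(Sxx·Syy) = -763.84/√(634608.0256) = -763.84/796.622888 = -0.958848

-0.959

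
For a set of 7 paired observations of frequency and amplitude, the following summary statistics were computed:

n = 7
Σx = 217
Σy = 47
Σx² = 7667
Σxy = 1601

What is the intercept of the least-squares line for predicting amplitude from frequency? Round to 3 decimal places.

Sxx = Σx² − (Σx)²/n = 7667 − 6727 = 940
Sxy = Σxy − (Σx)(Σy)/n = 1601 − 1457 = 144
b = Sxy/Sxx = 144/940 = 0.153191
a = ȳ − b·x̄ = 6.714286 − 0.153191·31 = 1.965350

1.965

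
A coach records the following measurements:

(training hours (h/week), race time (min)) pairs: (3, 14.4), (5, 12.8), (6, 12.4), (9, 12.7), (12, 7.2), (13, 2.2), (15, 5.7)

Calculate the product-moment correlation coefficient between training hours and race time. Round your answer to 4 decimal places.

-0.8872

n = 7, Σx = 63, Σy = 67.4, Σxy = 496.4, Σx² = 689, Σy² = 775.42
Sxx = Σx² − (Σx)²/n = 689 − 567 = 122
Sxy = Σxy − (Σx)(Σy)/n = 496.4 − 606.6 = -110.2
Syy = Σy² − (Σy)²/n = 775.42 − 648.965714 = 126.454286
r = Sxy/√(Sxx·Syy) = -110.2/√(15427.422857) = -110.2/124.207177 = -0.887227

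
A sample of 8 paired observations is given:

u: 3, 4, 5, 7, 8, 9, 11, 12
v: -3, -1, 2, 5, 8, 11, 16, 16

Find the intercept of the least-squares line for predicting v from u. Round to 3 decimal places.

n = 8, Σx = 59, Σy = 54, Σxy = 563, Σx² = 509
Sxx = Σx² − (Σx)²/n = 509 − 435.125 = 73.875
Sxy = Σxy − (Σx)(Σy)/n = 563 − 398.25 = 164.75
b = Sxy/Sxx = 164.75/73.875 = 2.230118
a = ȳ − b·x̄ = 6.75 − 2.230118·7.375 = -9.697124

-9.697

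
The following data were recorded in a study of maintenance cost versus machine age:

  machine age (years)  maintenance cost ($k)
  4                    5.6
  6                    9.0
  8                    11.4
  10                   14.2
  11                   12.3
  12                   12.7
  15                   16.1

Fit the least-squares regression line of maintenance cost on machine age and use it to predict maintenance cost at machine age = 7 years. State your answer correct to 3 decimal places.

9.518

n = 7, Σx = 66, Σy = 81.3, Σxy = 838.8, Σx² = 706
Sxx = Σx² − (Σx)²/n = 706 − 622.285714 = 83.714286
Sxy = Σxy − (Σx)(Σy)/n = 838.8 − 766.542857 = 72.257143
b = Sxy/Sxx = 72.257143/83.714286 = 0.863140
a = ȳ − b·x̄ = 11.614286 − 0.863140·9.428571 = 3.476109
ŷ(7) = a + b·7 = 3.476109 + 0.863140·7 = 9.518089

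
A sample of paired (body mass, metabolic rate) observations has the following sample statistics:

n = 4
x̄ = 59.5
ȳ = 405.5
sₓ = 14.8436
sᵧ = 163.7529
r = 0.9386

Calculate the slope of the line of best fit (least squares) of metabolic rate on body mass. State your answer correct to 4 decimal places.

b = r · sᵧ/sₓ = 0.9386 · 163.7529/14.8436 = 10.354528

10.3545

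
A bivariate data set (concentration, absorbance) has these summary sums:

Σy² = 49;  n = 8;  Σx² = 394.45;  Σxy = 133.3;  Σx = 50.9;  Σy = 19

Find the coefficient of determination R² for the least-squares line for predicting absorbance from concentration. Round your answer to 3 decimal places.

Sxx = Σx² − (Σx)²/n = 394.45 − 323.85125 = 70.59875
Sxy = Σxy − (Σx)(Σy)/n = 133.3 − 120.8875 = 12.4125
Syy = Σy² − (Σy)²/n = 49 − 45.125 = 3.875
R² = Sxy²/(Sxx·Syy) = (12.4125)²/(70.59875·3.875) = 0.563183

0.563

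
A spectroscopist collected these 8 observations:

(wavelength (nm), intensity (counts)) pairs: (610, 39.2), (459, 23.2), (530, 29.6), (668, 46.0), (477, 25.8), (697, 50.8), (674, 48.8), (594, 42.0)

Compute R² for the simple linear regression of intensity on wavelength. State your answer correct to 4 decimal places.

0.9772

n = 8, Σx = 4709, Σy = 305.4, Σxy = 186530.2, Σx² = 2830355, Σy² = 12458.76
Sxx = Σx² − (Σx)²/n = 2830355 − 2771835.125 = 58519.875
Sxy = Σxy − (Σx)(Σy)/n = 186530.2 − 179766.075 = 6764.125
Syy = Σy² − (Σy)²/n = 12458.76 − 11658.645 = 800.115
R² = Sxy²/(Sxx·Syy) = (6764.125)²/(58519.875·800.115) = 0.977164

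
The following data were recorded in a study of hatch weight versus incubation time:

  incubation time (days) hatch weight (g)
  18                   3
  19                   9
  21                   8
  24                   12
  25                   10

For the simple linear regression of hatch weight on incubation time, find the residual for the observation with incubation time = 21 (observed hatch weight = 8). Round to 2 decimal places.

n = 5, Σx = 107, Σy = 42, Σxy = 931, Σx² = 2327
Sxx = Σx² − (Σx)²/n = 2327 − 2289.8 = 37.2
Sxy = Σxy − (Σx)(Σy)/n = 931 − 898.8 = 32.2
b = Sxy/Sxx = 32.2/37.2 = 0.865591
a = ȳ − b·x̄ = 8.4 − 0.865591·21.4 = -10.123656
ŷ(21) = -10.123656 + 0.865591·21 = 8.053763
residual = y − ŷ = 8 − 8.053763 = -0.053763

-0.05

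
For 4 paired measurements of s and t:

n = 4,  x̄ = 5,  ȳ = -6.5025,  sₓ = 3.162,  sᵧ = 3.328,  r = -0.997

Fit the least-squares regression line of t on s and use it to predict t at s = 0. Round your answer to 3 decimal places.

-1.256

b = r · sᵧ/sₓ = -0.997 · 3.328/3.162 = -1.049341
a = ȳ − b·x̄ = -6.5025 − (-1.049341)·5 = -1.255795
ŷ(0) = a + b·0 = -1.255795 + (-1.049341)·0 = -1.255795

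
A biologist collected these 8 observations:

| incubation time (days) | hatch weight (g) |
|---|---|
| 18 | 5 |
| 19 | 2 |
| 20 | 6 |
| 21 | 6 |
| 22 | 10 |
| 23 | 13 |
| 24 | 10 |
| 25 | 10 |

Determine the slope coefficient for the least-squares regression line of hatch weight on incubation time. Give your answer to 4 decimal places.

1.1905

n = 8, Σx = 172, Σy = 62, Σxy = 1383, Σx² = 3740
Sxx = Σx² − (Σx)²/n = 3740 − 3698 = 42
Sxy = Σxy − (Σx)(Σy)/n = 1383 − 1333 = 50
b = Sxy/Sxx = 50/42 = 1.190476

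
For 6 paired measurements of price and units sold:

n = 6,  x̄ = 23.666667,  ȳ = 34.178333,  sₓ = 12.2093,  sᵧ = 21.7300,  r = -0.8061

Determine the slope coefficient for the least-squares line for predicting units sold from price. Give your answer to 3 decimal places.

b = r · sᵧ/sₓ = -0.8061 · 21.73/12.2093 = -1.434689

-1.435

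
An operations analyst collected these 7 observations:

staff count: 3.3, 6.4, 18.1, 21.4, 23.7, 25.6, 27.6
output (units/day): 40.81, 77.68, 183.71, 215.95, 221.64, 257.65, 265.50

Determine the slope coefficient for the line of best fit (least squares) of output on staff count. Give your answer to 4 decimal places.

9.1876

n = 7, Σx = 126.1, Σy = 1262.94, Σxy = 27754.814, Σx² = 2816.23
Sxx = Σx² − (Σx)²/n = 2816.23 − 2271.601429 = 544.628571
Sxy = Σxy − (Σx)(Σy)/n = 27754.814 − 22750.962 = 5003.852
b = Sxy/Sxx = 5003.852/544.628571 = 9.187641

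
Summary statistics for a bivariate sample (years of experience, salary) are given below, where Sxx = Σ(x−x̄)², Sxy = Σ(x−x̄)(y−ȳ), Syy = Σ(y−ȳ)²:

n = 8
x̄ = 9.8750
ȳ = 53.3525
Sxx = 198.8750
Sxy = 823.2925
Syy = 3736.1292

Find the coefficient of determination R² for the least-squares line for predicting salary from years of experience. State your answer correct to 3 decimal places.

R² = Sxy²/(Sxx·Syy) = (823.2925)²/(198.875·3736.1292) = 0.912234

0.912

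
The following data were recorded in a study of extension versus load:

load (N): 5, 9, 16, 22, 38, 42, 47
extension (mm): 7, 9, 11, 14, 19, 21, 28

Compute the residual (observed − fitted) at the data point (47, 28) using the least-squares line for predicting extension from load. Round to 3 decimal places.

3.114

n = 7, Σx = 179, Σy = 109, Σxy = 3520, Σx² = 6263
Sxx = Σx² − (Σx)²/n = 6263 − 4577.285714 = 1685.714286
Sxy = Σxy − (Σx)(Σy)/n = 3520 − 2787.285714 = 732.714286
b = Sxy/Sxx = 732.714286/1685.714286 = 0.434661
a = ȳ − b·x̄ = 15.571429 − 0.434661·25.571429 = 4.456525
ŷ(47) = 4.456525 + 0.434661·47 = 24.885593
residual = y − ŷ = 28 − 24.885593 = 3.114407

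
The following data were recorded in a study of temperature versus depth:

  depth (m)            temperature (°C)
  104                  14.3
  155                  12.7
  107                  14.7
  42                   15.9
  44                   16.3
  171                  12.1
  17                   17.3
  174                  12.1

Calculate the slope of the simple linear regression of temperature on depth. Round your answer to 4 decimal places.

n = 8, Σx = 814, Σy = 115.4, Σxy = 10882.2, Σx² = 109796
Sxx = Σx² − (Σx)²/n = 109796 − 82824.5 = 26971.5
Sxy = Σxy − (Σx)(Σy)/n = 10882.2 − 11741.95 = -859.75
b = Sxy/Sxx = -859.75/26971.5 = -0.031876

-0.0319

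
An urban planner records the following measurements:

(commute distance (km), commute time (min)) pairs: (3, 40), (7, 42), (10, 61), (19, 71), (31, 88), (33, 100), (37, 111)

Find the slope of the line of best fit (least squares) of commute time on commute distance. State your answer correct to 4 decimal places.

1.9754

n = 7, Σx = 140, Σy = 513, Σxy = 12508, Σx² = 3938
Sxx = Σx² − (Σx)²/n = 3938 − 2800 = 1138
Sxy = Σxy − (Σx)(Σy)/n = 12508 − 10260 = 2248
b = Sxy/Sxx = 2248/1138 = 1.975395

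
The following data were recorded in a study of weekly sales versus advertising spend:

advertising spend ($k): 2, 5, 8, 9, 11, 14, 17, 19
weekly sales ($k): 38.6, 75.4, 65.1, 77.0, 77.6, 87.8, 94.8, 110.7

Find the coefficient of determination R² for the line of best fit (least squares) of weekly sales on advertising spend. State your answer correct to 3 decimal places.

0.856

n = 8, Σx = 85, Σy = 627, Σxy = 7465.7, Σx² = 1141, Σy² = 52314.26
Sxx = Σx² − (Σx)²/n = 1141 − 903.125 = 237.875
Sxy = Σxy − (Σx)(Σy)/n = 7465.7 − 6661.875 = 803.825
Syy = Σy² − (Σy)²/n = 52314.26 − 49141.125 = 3173.135
R² = Sxy²/(Sxx·Syy) = (803.825)²/(237.875·3173.135) = 0.856023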